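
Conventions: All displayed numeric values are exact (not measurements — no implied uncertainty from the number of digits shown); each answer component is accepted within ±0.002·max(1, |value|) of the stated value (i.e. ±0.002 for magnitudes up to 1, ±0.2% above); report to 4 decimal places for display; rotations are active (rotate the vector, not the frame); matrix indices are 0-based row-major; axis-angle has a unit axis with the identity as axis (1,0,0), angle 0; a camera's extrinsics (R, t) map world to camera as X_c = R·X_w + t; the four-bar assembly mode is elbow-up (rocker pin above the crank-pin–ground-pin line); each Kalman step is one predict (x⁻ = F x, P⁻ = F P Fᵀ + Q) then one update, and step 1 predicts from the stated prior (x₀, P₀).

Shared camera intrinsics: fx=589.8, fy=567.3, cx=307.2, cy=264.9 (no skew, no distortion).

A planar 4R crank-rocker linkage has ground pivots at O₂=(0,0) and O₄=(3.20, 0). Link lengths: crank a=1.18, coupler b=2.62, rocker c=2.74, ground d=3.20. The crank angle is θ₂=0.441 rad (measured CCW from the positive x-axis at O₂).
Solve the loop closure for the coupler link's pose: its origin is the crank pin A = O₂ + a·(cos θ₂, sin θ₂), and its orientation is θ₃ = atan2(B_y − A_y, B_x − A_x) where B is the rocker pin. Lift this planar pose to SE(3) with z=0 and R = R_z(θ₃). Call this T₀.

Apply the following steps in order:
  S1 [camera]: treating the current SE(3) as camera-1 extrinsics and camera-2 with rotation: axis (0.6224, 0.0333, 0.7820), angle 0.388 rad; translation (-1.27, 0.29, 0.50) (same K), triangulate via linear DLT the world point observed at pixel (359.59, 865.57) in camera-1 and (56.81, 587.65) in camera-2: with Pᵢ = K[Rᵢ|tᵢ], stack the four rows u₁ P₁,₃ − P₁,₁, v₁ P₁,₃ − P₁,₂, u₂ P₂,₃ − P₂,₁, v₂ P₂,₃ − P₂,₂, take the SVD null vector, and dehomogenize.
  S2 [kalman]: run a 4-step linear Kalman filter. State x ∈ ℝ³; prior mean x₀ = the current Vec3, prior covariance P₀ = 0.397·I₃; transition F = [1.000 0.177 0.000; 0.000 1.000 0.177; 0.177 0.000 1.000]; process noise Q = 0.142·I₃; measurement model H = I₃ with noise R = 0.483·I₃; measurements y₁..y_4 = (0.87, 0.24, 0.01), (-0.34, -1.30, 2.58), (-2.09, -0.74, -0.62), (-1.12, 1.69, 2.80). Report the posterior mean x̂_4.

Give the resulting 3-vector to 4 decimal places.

source (fourbar_fk): coupler pose = R=[0.5667 -0.8239 0.0000; 0.8239 0.5667 0.0000; 0.0000 0.0000 1.0000], t=(1.0671, 0.5037, 0.0000)
after S1 (triangulate): (0.5731, 1.5033, 1.7263)
after S2 (kf_track): (-0.8308, 0.6620, 1.4683)

result = (-0.8308, 0.6620, 1.4683)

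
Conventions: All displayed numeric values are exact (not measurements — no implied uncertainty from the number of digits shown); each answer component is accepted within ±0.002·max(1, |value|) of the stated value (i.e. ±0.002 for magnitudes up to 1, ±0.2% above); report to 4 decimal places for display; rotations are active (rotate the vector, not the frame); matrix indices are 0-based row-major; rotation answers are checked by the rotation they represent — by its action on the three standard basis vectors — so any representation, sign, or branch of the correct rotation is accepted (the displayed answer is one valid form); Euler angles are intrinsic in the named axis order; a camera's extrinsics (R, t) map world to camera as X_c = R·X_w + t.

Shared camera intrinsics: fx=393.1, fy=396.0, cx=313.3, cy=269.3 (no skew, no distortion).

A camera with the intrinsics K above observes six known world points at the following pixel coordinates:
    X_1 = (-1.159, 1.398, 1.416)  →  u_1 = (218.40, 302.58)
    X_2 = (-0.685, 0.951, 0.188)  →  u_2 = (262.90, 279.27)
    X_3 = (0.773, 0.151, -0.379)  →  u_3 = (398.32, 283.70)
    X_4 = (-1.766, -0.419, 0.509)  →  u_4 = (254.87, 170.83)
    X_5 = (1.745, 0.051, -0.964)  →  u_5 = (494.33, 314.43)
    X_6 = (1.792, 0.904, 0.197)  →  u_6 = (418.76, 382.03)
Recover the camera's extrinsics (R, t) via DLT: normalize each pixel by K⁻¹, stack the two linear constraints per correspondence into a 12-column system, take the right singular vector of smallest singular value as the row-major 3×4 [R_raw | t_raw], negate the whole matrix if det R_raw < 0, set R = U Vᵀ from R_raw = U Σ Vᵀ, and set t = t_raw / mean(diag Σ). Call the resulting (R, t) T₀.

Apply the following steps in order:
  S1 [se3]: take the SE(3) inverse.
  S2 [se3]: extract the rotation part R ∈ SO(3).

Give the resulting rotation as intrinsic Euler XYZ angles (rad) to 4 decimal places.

source (pnp_recover): camera pose = R=[0.8269 -0.5362 -0.1697; 0.5624 0.7879 0.2510; -0.0009 -0.3030 0.9530], t=(0.4400, -0.2800, 5.3201)
after S1 (invert_se3): R=[0.8269 0.5624 -0.0009; -0.5362 0.7879 -0.3030; -0.1697 0.2510 0.9530], t=(-0.2015, 2.0684, -4.9251)
after S2 (rot_of_se3): [0.8269 0.5624 -0.0009; -0.5362 0.7879 -0.3030; -0.1697 0.2510 0.9530]

rotation (euler_xyz) = (0.3078, -0.0009, -0.5973)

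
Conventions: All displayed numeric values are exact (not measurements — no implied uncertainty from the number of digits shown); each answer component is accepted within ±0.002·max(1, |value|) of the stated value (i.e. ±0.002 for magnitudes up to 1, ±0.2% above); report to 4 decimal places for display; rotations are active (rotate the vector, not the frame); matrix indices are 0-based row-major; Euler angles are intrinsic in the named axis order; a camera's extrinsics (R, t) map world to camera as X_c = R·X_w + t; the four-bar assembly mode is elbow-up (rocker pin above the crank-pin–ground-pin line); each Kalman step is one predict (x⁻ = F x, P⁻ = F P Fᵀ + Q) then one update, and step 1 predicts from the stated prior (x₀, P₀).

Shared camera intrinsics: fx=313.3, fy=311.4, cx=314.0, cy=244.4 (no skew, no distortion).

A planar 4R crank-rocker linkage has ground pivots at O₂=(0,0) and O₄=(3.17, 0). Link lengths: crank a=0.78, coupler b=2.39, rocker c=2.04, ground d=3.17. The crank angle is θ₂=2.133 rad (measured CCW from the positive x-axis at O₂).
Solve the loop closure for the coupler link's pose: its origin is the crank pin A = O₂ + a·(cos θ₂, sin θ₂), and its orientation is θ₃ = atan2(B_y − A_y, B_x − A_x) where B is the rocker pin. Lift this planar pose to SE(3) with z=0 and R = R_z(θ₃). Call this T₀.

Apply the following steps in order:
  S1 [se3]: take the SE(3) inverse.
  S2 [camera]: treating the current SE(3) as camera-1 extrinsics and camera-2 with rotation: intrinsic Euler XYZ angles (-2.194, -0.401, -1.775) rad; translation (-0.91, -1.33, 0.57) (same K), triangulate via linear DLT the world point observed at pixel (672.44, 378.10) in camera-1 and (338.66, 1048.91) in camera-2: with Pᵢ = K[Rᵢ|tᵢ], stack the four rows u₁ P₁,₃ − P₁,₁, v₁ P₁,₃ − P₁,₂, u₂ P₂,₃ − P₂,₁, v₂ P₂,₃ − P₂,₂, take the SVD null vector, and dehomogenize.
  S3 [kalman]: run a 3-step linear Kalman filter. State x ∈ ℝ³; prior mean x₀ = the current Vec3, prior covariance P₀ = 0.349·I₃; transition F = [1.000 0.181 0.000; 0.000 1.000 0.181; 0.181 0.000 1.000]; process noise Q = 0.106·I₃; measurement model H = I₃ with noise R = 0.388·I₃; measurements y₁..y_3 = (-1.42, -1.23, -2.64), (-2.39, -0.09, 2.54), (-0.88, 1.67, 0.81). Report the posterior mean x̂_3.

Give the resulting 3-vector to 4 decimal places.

result = (-0.9574, 0.7991, 0.6320)

source (fourbar_fk): coupler pose = R=[0.9325 -0.3612 0.0000; 0.3612 0.9325 0.0000; 0.0000 0.0000 1.0000], t=(-0.4158, 0.6599, 0.0000)
after S1 (invert_se3): R=[0.9325 0.3612 0.0000; -0.3612 0.9325 0.0000; 0.0000 0.0000 1.0000], t=(0.1494, -0.7656, 0.0000)
after S2 (triangulate): (1.0317, 1.9515, 1.5875)
after S3 (kf_track): (-0.9574, 0.7991, 0.6320)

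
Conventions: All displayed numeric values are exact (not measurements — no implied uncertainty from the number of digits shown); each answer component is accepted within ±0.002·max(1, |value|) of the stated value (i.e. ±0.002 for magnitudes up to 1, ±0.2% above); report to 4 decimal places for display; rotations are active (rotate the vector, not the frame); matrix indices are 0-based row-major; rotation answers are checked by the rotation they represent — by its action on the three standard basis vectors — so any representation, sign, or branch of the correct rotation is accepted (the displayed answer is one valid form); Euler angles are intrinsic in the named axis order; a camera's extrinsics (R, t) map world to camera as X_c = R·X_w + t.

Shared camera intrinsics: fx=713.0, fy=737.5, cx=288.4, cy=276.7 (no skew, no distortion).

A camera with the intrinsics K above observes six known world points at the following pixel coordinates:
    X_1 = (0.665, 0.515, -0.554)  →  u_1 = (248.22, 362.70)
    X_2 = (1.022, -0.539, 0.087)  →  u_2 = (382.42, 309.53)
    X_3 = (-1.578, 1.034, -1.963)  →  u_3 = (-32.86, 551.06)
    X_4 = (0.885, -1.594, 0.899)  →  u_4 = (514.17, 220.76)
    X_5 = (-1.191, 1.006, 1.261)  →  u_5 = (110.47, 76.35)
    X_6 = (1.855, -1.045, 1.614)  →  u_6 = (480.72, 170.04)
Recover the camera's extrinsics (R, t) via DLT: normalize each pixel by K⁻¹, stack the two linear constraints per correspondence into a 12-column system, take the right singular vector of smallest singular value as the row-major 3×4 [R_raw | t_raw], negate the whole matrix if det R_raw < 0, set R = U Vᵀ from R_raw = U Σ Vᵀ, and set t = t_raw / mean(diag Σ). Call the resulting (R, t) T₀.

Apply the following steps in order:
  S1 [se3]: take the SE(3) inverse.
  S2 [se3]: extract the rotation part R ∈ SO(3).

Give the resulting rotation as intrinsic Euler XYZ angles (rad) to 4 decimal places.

source (pnp_recover): camera pose = R=[0.4313 -0.8872 0.1639; 0.1829 -0.0919 -0.9788; 0.8834 0.4522 0.1227], t=(-0.1000, 0.1300, 5.6503)
after S1 (invert_se3): R=[0.4313 0.1829 0.8834; -0.8872 -0.0919 0.4522; 0.1639 -0.9788 0.1227], t=(-4.9724, -2.6317, -0.5494)
after S2 (rot_of_se3): [0.4313 0.1829 0.8834; -0.8872 -0.0919 0.4522; 0.1639 -0.9788 0.1227]

rotation (euler_xyz) = (-1.3059, 1.0832, -0.4011)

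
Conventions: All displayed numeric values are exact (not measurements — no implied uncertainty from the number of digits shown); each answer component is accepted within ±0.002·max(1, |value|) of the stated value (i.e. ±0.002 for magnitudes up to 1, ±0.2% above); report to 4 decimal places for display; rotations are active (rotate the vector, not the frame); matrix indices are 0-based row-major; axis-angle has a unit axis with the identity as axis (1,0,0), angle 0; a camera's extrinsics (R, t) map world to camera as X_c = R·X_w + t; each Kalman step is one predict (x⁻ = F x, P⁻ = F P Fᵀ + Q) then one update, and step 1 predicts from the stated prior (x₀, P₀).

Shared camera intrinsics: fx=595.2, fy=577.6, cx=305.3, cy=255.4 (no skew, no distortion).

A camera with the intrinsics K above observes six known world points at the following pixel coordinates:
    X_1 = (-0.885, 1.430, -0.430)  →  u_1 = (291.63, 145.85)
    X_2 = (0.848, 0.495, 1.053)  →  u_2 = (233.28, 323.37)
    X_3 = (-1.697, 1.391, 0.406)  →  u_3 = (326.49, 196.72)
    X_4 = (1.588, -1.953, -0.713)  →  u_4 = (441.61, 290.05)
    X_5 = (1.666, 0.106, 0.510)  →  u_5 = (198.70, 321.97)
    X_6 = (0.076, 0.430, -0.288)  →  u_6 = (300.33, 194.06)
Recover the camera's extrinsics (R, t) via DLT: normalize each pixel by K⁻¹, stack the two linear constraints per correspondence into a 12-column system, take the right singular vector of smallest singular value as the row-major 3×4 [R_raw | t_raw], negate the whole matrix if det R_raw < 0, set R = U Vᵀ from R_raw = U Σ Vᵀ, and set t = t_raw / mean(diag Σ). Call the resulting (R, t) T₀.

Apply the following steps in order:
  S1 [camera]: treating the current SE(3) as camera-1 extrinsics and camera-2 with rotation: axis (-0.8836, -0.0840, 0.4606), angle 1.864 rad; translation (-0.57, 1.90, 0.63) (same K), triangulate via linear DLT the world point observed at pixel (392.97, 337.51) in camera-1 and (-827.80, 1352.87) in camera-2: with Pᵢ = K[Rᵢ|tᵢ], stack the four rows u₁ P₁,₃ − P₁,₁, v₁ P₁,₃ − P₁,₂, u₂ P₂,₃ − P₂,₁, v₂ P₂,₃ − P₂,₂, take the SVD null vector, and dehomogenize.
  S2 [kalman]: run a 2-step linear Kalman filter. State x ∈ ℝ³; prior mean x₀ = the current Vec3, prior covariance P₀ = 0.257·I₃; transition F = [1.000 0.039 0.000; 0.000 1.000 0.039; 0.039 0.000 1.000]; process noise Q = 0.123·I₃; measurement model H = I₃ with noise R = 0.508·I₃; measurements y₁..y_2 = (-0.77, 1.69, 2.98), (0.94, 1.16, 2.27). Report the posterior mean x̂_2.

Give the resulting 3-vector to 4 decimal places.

result = (-0.2859, 0.9391, 2.3009)

source (pnp_recover): camera pose = R=[-0.6468 -0.7544 -0.1119; 0.2614 -0.3571 0.8967; -0.7165 0.5508 0.4282], t=(0.2901, -0.2600, 6.0806)
after S1 (triangulate): (-1.4419, -0.1835, 1.8761)
after S2 (kf_track): (-0.2859, 0.9391, 2.3009)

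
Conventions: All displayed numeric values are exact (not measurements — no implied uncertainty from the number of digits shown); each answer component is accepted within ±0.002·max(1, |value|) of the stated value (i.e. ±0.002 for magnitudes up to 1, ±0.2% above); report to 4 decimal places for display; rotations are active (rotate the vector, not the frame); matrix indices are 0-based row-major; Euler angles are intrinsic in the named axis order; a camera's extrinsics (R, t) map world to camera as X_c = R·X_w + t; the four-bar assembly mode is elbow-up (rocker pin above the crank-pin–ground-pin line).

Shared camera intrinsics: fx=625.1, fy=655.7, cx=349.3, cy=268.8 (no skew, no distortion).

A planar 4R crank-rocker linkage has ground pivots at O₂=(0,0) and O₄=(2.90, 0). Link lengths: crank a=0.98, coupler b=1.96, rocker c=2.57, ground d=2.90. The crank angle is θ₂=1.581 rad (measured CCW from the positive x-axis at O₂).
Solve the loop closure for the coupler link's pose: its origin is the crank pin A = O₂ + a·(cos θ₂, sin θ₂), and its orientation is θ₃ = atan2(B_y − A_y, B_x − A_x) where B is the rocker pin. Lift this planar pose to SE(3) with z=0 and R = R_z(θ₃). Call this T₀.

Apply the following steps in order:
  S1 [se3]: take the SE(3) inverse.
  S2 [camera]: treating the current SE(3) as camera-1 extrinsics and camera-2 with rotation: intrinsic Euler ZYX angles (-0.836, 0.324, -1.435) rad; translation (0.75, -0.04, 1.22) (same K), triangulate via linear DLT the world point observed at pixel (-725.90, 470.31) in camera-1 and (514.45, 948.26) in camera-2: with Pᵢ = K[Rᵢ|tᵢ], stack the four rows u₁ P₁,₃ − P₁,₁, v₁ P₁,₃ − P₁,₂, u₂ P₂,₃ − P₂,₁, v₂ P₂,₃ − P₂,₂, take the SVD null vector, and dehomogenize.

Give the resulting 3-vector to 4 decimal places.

source (fourbar_fk): coupler pose = R=[0.7905 -0.6124 0.0000; 0.6124 0.7905 0.0000; 0.0000 0.0000 1.0000], t=(-0.0100, 0.9799, 0.0000)
after S1 (invert_se3): R=[0.7905 0.6124 0.0000; -0.6124 0.7905 0.0000; 0.0000 0.0000 1.0000], t=(-0.5922, -0.7808, 0.0000)
after S2 (triangulate): (-1.7451, 0.0715, 1.1209)

result = (-1.7451, 0.0715, 1.1209)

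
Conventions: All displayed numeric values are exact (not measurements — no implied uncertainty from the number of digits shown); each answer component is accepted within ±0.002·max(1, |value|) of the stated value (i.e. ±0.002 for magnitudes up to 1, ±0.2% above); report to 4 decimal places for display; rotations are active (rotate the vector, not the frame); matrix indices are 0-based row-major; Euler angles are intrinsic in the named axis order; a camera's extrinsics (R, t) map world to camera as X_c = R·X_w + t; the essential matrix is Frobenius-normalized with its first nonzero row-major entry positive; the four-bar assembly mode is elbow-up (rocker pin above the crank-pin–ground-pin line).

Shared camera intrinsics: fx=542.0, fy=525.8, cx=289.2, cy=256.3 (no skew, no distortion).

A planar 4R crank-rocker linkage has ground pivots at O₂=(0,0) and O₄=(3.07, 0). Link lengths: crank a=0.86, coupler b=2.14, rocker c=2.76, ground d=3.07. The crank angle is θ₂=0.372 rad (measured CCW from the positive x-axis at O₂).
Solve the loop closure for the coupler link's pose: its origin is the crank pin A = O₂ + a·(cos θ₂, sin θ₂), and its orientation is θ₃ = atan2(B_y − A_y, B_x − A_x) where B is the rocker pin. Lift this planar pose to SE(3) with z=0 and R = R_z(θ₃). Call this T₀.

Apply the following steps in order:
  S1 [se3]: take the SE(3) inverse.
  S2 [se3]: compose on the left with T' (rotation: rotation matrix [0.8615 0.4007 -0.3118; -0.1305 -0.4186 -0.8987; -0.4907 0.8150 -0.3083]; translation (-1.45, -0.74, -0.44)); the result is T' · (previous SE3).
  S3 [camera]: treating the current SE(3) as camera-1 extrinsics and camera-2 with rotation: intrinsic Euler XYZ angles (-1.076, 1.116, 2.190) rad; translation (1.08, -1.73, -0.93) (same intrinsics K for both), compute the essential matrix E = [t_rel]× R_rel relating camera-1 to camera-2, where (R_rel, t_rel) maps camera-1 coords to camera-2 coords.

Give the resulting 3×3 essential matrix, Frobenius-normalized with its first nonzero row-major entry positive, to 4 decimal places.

matrix = [0.4548 -0.3359 0.2534; -0.3357 0.1053 -0.0759; 0.4246 0.4328 -0.3447]

source (fourbar_fk): coupler pose = R=[0.3561 -0.9345 0.0000; 0.9345 0.3561 0.0000; 0.0000 0.0000 1.0000], t=(0.8012, 0.3126, 0.0000)
after S1 (invert_se3): R=[0.3561 0.9345 0.0000; -0.9345 0.3561 -0.0000; 0.0000 0.0000 1.0000], t=(-0.5774, 0.6374, 0.0000)
after S2 (compose_se3): R=[-0.0677 0.9477 -0.3118; 0.3447 -0.2710 -0.8987; -0.9363 -0.1683 -0.3083], t=(-1.6920, -0.9314, 0.3627)
after S3 (essential): [0.4548 -0.3359 0.2534; -0.3357 0.1053 -0.0759; 0.4246 0.4328 -0.3447]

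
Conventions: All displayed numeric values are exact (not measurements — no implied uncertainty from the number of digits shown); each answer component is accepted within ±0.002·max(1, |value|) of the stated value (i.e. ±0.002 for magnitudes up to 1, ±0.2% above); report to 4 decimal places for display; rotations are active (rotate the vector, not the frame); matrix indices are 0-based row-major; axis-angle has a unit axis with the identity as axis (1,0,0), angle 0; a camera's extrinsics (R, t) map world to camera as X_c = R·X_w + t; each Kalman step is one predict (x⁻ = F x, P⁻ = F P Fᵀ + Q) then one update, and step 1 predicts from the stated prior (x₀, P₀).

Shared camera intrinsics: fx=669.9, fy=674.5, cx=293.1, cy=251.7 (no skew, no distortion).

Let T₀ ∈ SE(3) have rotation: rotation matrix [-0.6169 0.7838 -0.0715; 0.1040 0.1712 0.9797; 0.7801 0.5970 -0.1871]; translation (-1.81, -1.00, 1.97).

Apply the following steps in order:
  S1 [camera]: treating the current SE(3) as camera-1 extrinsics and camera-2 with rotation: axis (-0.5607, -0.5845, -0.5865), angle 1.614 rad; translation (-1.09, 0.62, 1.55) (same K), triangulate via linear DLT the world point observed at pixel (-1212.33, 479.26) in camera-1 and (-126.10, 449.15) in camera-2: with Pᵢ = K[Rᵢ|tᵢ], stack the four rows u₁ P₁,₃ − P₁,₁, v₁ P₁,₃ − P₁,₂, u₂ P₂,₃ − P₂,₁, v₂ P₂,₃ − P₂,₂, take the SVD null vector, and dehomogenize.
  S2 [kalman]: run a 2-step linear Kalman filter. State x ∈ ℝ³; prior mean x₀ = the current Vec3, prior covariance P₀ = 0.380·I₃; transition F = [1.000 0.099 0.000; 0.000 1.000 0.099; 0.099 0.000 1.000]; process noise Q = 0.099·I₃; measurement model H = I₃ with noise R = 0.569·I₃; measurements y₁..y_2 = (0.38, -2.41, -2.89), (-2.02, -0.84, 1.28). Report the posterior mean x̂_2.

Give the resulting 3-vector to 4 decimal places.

after S1 (triangulate): (1.9362, -1.8409, 1.8385)
after S2 (kf_track): (-0.2243, -1.6721, 0.3628)

result = (-0.2243, -1.6721, 0.3628)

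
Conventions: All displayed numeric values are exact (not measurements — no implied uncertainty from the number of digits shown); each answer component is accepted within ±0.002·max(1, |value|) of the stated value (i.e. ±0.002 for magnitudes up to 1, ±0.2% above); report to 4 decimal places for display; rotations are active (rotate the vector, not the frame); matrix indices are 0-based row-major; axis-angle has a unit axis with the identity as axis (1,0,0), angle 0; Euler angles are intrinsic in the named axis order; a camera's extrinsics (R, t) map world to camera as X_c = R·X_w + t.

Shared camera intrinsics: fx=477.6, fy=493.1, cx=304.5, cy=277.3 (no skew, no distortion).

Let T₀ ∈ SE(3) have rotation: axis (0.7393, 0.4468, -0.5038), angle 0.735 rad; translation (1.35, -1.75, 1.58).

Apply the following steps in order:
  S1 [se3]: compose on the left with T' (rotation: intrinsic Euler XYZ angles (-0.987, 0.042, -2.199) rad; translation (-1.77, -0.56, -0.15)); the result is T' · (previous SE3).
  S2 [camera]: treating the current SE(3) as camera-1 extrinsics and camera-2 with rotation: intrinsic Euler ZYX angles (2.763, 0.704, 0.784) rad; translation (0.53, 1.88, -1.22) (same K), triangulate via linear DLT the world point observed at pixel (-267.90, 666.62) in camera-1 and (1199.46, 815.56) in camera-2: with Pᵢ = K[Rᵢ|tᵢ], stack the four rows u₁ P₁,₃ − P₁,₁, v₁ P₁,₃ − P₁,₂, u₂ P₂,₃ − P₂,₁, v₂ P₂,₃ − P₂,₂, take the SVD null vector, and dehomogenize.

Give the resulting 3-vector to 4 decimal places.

after S1 (compose_se3): R=[-0.7392 0.4113 -0.5333; -0.6165 -0.0946 0.7816; 0.2710 0.9066 0.3235], t=(-3.9110, 0.7994, 0.8245)
after S2 (triangulate): (-1.5314, 1.4881, -0.4072)

result = (-1.5314, 1.4881, -0.4072)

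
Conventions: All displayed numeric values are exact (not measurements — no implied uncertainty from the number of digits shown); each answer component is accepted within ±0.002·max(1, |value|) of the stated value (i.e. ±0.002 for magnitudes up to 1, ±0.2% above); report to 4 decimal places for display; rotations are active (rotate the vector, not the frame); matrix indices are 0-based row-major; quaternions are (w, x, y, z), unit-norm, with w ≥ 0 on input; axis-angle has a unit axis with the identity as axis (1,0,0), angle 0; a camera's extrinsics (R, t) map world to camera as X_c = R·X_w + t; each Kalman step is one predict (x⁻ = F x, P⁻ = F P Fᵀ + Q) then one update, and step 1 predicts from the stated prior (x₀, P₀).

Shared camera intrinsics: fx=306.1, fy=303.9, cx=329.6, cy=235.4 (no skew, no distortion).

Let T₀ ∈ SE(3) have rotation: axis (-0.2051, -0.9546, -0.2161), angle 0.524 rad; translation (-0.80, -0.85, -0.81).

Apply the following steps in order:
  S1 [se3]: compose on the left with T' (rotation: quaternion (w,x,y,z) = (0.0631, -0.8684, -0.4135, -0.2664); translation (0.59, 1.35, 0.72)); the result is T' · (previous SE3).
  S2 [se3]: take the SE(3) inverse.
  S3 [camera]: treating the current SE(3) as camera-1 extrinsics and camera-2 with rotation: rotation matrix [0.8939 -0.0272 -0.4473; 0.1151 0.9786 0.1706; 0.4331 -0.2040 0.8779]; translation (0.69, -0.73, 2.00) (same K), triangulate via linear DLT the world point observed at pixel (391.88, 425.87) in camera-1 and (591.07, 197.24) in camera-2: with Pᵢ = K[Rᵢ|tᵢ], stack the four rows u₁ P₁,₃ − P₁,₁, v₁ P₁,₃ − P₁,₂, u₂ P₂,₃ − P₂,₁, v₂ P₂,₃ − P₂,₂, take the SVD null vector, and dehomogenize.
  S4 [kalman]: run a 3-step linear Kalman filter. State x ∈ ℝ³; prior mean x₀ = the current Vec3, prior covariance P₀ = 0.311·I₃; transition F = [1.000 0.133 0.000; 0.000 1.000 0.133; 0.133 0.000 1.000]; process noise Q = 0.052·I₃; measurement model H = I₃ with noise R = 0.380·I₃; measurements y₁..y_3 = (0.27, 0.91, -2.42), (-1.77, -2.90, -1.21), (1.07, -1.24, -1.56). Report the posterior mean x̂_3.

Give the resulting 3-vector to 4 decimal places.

after S1 (compose_se3): R=[0.5867 0.7814 0.2125; 0.8093 -0.5751 -0.1199; 0.0285 0.2423 -0.9698], t=(-0.7944, 1.0878, 0.9026)
after S2 (invert_se3): R=[0.5867 0.8093 0.0285; 0.7814 -0.5751 0.2423; 0.2125 -0.1199 -0.9698], t=(-0.4399, 1.0276, 1.1745)
after S3 (triangulate): (0.6323, 0.5396, -0.5076)
after S4 (kf_track): (-0.0203, -1.1059, -1.4927)

result = (-0.0203, -1.1059, -1.4927)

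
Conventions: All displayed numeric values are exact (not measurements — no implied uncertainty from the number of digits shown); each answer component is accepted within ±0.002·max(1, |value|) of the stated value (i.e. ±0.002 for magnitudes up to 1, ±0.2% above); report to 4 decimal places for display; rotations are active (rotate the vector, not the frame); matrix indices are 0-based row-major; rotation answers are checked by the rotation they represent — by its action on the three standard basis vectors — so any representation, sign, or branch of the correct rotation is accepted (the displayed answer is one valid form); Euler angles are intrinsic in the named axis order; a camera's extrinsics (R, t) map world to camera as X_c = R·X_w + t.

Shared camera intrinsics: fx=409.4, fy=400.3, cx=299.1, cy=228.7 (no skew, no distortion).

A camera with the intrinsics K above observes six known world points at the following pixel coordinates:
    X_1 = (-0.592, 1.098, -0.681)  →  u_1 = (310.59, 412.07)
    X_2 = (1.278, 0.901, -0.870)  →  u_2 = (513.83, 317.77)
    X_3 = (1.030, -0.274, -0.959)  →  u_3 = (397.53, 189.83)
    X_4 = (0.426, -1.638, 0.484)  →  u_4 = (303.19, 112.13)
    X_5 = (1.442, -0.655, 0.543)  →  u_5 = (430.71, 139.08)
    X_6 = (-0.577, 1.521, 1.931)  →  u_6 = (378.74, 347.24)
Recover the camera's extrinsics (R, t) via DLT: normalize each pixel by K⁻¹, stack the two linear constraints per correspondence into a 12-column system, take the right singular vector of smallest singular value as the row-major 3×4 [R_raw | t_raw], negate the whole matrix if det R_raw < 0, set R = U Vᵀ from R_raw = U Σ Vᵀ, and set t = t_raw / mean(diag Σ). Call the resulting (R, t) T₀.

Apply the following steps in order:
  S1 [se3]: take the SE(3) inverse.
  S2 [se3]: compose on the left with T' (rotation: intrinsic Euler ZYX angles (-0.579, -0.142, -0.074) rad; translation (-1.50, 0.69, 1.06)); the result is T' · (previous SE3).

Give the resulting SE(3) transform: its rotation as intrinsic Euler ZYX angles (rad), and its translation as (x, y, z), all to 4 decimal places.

rotation (euler_zyx) = (-0.0136, -0.4198, -0.2421), translation = (-0.1880, -0.6601, -2.6561)

source (pnp_recover): camera pose = R=[0.8209 0.4662 0.3298; -0.4642 0.8811 -0.0899; -0.3324 -0.0793 0.9398], t=(0.3000, 0.3499, 4.1402)
after S1 (invert_se3): R=[0.8209 -0.4642 -0.3324; 0.4662 0.8811 -0.0793; 0.3298 -0.0899 0.9398], t=(1.2925, -0.1198, -3.9583)
after S2 (compose_se3): R=[0.9131 0.1109 -0.3924; -0.0124 0.9694 0.2451; 0.4076 -0.2189 0.8865], t=(-0.1880, -0.6601, -2.6561)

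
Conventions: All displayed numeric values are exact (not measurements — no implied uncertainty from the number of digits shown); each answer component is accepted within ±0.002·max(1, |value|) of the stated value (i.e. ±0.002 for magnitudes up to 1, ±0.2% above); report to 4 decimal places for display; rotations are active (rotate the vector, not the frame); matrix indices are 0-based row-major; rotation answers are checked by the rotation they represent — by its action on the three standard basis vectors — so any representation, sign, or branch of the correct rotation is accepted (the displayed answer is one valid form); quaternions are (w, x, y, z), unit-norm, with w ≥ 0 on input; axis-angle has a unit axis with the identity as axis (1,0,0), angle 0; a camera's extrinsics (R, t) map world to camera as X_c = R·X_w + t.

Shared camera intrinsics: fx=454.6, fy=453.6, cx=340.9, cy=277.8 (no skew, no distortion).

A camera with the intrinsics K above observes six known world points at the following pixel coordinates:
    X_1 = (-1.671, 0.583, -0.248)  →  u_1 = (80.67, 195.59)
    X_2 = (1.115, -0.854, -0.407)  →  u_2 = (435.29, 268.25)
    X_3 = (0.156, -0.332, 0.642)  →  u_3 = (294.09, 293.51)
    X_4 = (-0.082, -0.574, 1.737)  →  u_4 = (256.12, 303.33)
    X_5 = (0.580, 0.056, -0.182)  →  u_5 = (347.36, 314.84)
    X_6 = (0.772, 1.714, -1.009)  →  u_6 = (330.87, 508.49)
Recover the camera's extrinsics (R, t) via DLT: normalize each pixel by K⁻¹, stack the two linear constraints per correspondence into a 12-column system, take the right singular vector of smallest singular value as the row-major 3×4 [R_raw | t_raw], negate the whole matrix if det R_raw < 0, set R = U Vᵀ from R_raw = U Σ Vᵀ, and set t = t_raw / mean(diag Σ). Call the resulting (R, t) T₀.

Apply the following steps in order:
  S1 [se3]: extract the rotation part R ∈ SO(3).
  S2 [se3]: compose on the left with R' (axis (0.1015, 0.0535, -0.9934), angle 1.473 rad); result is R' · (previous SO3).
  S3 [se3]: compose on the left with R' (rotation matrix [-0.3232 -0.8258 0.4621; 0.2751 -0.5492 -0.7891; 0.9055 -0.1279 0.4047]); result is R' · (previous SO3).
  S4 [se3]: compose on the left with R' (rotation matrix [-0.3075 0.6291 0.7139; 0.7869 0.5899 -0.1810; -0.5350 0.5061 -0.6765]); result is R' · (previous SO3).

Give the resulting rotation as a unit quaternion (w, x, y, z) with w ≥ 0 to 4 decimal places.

source (pnp_recover): camera pose = R=[0.8068 -0.3848 -0.4483; 0.5713 0.7014 0.4262; 0.1505 -0.6000 0.7857], t=(-0.4702, 0.0400, 4.1708)
after S1 (rot_of_se3): [0.8068 -0.3848 -0.4483; 0.5713 0.7014 0.4262; 0.1505 -0.6000 0.7857]
after S2 (compose_so3): [0.6482 0.6784 0.3458; -0.7589 0.5382 0.3667; 0.0626 -0.5002 0.8637]
after S3 (compose_so3): [0.4461 -0.8948 -0.0155; 0.5457 0.2857 -0.7878; 0.7094 0.3430 0.6158]
after S4 (compose_so3): [0.7125 0.6998 -0.0513; 0.5446 -0.5977 -0.5884; -0.4424 0.3913 -0.8070]

rotation (quat) = (0.2774, 0.8828, 0.3524, -0.1398)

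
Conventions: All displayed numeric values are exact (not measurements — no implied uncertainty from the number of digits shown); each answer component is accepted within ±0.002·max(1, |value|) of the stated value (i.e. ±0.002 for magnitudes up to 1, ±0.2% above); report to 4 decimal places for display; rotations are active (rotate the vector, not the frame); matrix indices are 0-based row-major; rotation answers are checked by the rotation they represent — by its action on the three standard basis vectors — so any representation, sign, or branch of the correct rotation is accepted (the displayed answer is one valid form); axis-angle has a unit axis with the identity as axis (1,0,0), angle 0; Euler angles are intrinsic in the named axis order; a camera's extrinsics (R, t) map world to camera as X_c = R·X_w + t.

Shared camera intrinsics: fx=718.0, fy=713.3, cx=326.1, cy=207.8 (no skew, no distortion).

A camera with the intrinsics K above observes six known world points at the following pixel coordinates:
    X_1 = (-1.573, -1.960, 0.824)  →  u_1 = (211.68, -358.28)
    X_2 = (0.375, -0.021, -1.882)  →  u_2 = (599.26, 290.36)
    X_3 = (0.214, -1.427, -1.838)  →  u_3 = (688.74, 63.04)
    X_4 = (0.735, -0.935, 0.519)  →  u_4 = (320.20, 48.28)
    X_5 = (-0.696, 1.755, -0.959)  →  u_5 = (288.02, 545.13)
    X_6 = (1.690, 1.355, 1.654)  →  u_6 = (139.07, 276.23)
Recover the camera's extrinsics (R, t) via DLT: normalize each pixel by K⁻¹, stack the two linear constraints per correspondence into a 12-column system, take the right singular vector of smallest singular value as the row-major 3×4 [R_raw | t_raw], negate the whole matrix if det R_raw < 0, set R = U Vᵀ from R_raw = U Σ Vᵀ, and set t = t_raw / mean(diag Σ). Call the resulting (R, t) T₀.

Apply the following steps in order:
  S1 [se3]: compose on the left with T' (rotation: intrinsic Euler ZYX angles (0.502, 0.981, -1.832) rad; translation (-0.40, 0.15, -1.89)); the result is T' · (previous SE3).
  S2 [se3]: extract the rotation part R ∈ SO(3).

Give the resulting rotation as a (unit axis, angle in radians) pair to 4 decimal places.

rotation (axis_angle) = ((-0.2571, 0.0156, 0.9663), 2.3278)

source (pnp_recover): camera pose = R=[0.2633 -0.3952 -0.8800; 0.1384 0.9183 -0.3710; 0.9547 -0.0242 0.2965], t=(-0.1500, -0.2400, 4.4400)
after S1 (compose_se3): R=[-0.5753 -0.7091 -0.4077; 0.6956 -0.6864 0.2123; -0.4304 -0.1615 0.8881], t=(-3.2333, 3.5586, -2.2741)
after S2 (rot_of_se3): [-0.5753 -0.7091 -0.4077; 0.6956 -0.6864 0.2123; -0.4304 -0.1615 0.8881]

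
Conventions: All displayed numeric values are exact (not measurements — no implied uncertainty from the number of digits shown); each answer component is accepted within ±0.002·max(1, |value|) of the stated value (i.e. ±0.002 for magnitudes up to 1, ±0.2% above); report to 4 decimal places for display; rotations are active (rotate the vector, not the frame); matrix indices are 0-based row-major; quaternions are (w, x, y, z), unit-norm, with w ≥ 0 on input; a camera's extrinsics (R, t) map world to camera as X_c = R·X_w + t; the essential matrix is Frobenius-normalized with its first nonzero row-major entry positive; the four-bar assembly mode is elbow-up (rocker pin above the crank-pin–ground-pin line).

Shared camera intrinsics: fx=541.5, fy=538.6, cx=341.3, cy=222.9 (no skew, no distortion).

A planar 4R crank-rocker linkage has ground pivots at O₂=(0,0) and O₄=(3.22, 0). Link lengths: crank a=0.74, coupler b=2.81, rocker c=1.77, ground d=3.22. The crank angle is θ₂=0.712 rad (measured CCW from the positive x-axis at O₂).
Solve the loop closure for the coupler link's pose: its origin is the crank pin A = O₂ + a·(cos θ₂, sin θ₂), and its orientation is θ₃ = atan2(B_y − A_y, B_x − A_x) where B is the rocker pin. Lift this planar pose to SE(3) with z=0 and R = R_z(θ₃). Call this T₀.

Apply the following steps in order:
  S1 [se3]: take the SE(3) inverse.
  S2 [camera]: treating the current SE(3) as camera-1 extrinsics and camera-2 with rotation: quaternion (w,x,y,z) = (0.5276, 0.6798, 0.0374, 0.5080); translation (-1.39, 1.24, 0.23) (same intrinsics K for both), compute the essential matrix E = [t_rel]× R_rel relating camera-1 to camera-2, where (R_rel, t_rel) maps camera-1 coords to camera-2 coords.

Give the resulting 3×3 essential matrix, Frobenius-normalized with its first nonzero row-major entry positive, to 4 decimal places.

matrix = [0.3111 0.3769 0.2477; 0.4785 -0.0381 0.2638; -0.2366 0.5858 -0.0229]

source (fourbar_fk): coupler pose = R=[0.8903 -0.4553 0.0000; 0.4553 0.8903 0.0000; 0.0000 0.0000 1.0000], t=(0.5602, 0.4835, 0.0000)
after S1 (invert_se3): R=[0.8903 0.4553 0.0000; -0.4553 0.8903 0.0000; 0.0000 0.0000 1.0000], t=(-0.7189, -0.1754, 0.0000)
after S2 (essential): [0.3111 0.3769 0.2477; 0.4785 -0.0381 0.2638; -0.2366 0.5858 -0.0229]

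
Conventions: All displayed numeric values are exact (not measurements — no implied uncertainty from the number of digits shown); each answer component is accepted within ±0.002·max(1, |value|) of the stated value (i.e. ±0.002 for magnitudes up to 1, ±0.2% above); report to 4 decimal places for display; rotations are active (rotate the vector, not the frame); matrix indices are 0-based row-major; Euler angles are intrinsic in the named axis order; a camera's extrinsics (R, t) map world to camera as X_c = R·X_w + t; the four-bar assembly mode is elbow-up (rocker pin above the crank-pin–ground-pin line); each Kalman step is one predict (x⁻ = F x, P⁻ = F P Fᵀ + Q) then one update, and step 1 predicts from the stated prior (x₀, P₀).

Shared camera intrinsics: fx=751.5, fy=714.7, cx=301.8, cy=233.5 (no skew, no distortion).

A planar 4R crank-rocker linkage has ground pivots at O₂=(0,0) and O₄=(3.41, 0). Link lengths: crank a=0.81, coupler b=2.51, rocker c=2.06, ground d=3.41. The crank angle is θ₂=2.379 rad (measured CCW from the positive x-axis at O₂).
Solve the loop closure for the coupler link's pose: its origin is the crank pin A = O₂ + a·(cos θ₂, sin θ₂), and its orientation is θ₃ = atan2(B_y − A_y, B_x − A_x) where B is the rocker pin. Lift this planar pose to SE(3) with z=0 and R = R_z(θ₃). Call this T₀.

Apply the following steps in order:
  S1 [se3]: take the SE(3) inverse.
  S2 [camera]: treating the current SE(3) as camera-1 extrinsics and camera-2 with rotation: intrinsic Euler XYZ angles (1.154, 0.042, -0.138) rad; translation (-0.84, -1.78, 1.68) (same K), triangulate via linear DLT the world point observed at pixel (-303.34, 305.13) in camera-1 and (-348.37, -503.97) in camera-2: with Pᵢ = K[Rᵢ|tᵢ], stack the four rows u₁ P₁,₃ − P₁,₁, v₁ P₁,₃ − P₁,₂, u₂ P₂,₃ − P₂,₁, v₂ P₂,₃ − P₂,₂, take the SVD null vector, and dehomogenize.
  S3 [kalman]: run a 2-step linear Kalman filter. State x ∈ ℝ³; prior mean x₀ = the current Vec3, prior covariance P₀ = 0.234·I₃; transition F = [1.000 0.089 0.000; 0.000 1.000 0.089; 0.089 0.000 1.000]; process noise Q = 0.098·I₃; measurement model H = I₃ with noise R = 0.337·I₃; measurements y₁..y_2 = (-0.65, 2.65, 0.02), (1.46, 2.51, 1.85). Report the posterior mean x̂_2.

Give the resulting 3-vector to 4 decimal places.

result = (0.1089, 2.0808, 1.2149)

source (fourbar_fk): coupler pose = R=[0.9554 -0.2952 0.0000; 0.2952 0.9554 0.0000; 0.0000 0.0000 1.0000], t=(-0.5857, 0.5595, 0.0000)
after S1 (invert_se3): R=[0.9554 0.2952 0.0000; -0.2952 0.9554 0.0000; 0.0000 0.0000 1.0000], t=(0.3944, -0.7075, 0.0000)
after S2 (triangulate): (-1.7367, 0.3550, 1.4407)
after S3 (kf_track): (0.1089, 2.0808, 1.2149)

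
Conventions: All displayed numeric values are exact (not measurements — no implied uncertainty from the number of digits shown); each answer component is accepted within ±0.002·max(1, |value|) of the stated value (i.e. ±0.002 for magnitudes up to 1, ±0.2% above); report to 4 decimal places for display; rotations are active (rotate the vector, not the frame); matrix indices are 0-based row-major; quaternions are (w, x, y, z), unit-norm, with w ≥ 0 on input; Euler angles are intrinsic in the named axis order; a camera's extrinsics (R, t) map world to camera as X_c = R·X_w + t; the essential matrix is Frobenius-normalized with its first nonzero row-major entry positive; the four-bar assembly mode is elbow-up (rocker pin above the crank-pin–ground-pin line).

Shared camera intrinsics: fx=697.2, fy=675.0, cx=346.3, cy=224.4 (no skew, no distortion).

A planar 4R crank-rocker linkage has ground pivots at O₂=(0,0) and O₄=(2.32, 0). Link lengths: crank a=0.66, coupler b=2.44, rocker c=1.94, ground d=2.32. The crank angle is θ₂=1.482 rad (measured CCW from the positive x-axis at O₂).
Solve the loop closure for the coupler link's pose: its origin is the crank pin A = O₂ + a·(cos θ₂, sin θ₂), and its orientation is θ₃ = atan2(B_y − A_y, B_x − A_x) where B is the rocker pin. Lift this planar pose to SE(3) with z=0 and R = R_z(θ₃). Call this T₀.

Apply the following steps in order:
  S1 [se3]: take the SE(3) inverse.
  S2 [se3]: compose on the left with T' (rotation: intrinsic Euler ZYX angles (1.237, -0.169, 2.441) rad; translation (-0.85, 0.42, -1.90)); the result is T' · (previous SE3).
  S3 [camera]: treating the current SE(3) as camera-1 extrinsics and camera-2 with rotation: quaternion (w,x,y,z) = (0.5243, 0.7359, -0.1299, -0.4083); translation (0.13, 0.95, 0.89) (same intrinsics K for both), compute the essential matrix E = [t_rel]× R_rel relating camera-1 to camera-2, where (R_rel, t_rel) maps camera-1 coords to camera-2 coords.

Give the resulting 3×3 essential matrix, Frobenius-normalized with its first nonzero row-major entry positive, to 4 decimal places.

matrix = [0.5791 0.3604 -0.0988; -0.3334 0.5281 0.2730; -0.0434 -0.2359 -0.0540]

source (fourbar_fk): coupler pose = R=[0.8528 -0.5222 0.0000; 0.5222 0.8528 0.0000; 0.0000 0.0000 1.0000], t=(0.0585, 0.6574, 0.0000)
after S1 (invert_se3): R=[0.8528 0.5222 0.0000; -0.5222 0.8528 0.0000; 0.0000 0.0000 1.0000], t=(-0.3932, -0.5301, 0.0000)
after S2 (compose_se3): R=[-0.0832 0.7543 0.6512; 0.9786 0.1854 -0.0897; -0.1884 0.6298 -0.7536], t=(-1.3410, 0.2409, -2.3030)
after S3 (essential): [0.5791 0.3604 -0.0988; -0.3334 0.5281 0.2730; -0.0434 -0.2359 -0.0540]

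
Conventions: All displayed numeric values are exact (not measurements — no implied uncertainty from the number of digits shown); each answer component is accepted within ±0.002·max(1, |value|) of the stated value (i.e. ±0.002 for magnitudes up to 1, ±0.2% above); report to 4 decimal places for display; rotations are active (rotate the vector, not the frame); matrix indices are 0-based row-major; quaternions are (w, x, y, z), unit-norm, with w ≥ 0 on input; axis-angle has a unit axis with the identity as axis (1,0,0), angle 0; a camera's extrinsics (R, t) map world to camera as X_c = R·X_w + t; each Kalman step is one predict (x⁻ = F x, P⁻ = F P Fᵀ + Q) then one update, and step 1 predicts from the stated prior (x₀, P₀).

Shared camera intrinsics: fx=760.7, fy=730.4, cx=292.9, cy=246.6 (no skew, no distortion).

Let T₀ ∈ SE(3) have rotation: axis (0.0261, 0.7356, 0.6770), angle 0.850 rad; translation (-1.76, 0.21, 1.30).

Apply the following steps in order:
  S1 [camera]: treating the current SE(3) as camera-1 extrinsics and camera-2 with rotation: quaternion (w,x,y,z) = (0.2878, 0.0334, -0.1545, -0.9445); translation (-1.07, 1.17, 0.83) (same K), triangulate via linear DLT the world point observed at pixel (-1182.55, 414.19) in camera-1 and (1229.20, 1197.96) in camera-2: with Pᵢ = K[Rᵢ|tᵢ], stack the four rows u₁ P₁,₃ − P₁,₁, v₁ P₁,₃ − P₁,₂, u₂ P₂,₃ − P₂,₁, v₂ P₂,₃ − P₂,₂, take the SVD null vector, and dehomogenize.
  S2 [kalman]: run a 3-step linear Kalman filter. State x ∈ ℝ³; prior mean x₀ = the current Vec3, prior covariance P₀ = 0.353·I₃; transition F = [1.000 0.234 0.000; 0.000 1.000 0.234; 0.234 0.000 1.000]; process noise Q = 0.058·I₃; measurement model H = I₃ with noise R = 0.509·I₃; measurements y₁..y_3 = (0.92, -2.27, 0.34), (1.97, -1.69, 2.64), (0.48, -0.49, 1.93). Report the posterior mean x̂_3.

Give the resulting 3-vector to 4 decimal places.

result = (0.5336, -0.3442, 1.2252)

after S1 (triangulate): (-1.3880, 1.1956, -0.5393)
after S2 (kf_track): (0.5336, -0.3442, 1.2252)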